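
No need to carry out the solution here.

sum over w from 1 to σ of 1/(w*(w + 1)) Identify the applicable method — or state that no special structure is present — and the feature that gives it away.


Best approach: telescoping — one partial-fraction pass turns 1/(w*(w + 1)) into a shifted difference, and shifted differences telescope.


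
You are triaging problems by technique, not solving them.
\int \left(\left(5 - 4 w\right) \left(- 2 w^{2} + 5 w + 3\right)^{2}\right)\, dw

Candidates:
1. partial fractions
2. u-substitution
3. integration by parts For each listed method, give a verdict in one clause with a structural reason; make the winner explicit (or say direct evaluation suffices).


Diagnosis: u-substitution — read it as f(- 2 w^{2} + 5 w + 3) times a constant multiple of d(- 2 w^{2} + 5 w + 3): one substitution, u = - 2 w^{2} + 5 w + 3, finishes it. Brute-force expansion works too — the substitution sees the structure instead of grinding through terms.
- partial fractions — there is no rational-function structure to decompose.
- u-substitution: yes, a natural case for it.
- integration by parts: splitting off a factor buys nothing — the integrand integrates directly without parts.


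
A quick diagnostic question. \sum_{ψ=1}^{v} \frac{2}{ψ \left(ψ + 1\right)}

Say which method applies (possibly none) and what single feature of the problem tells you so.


Technique: telescoping — split \frac{2}{ψ \left(ψ + 1\right)} by partial fractions and the pieces are one function at shifted arguments — interior terms cancel.


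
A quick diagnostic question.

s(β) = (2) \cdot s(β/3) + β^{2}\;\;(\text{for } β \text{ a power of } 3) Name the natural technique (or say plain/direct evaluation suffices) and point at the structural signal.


Best approach: the master substitution — treat m = log base 3 of β as the new clock: one recursion step advances m by one while β scales by 3.


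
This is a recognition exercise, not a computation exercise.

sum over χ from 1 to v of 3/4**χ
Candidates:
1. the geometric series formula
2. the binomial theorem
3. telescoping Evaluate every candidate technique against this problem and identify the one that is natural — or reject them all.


Method: the geometric series formula — consecutive terms stand in a fixed index-free ratio — the geometric sum formula closes it.
- the geometric series formula — yes — fits the structure here.
- the binomial theorem: there is no pair of bases whose matched powers would reassemble into a single binomial power.
- telescoping — the terms as presented offer no neighboring cancellation — a telescoping rewrite may exist, but the displayed structure does not hand one over.


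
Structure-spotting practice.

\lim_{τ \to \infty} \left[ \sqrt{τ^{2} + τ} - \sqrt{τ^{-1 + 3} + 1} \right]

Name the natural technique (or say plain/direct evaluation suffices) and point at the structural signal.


Diagnosis: conjugate multiplication — the difference \sqrt{τ^{2} + τ} - \sqrt{τ^{-1 + 3} + 1} is an ∞ − ∞ stalemate; its conjugate partner breaks the tie.


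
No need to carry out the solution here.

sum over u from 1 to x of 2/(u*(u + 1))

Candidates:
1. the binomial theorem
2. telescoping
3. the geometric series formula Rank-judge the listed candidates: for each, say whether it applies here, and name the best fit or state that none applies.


Diagnosis: telescoping — one partial-fraction pass turns 2/(u*(u + 1)) into a shifted difference, and shifted differences telescope.
- the binomial theorem — the summand does not match any term pattern of an expanded binomial power.
- telescoping — yes, a natural case for it.
- the geometric series formula: consecutive terms are not related by a fixed multiplier.


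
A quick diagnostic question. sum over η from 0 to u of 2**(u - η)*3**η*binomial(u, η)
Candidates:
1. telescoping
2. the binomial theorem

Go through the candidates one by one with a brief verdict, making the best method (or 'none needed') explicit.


Best approach: the binomial theorem — the binomial coefficients weight matched powers of 3 and 2, which is exactly the expansion of a binomial power.
- telescoping — computed from the summand as displayed, the partial sums build up without the pairwise collapse telescoping exploits.
- the binomial theorem — applicable, and directly so.


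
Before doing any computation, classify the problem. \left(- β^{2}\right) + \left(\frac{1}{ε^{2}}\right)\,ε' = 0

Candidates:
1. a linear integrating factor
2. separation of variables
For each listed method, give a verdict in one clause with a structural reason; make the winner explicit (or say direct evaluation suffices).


Verdict: separation of variables — a product of single-variable factors, β^{2} and ε^{2} — the textbook separable form.
- a linear integrating factor — the unknown enters nonlinearly (through a power, a denominator, or a transcendental function), which the linear integrating-factor recipe cannot absorb as-is — any repair would come from a preliminary substitution, not the factor.
- separation of variables: a fit — the right tool for this form.


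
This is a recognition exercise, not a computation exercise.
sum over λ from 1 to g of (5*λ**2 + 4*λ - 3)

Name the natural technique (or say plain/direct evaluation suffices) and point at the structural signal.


Method: no special technique — recognize the absence of structure: constant-multiple powers of λ summed plainly, no special method required.


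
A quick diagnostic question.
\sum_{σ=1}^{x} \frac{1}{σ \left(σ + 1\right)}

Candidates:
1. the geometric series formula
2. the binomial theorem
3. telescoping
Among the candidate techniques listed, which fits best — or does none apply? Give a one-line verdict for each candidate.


Verdict: telescoping — \frac{1}{σ \left(σ + 1\right)} decomposes into shift-paired simple fractions; the series telescopes to finitely many boundary pieces.
- the geometric series formula: consecutive terms are not related by a fixed multiplier.
- the binomial theorem: no binomial coefficients pair with matched powers.
- telescoping: applicable, and directly so.


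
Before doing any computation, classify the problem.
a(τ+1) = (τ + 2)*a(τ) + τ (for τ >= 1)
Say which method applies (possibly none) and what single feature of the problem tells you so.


Method: a summation factor — because the multiplier τ + 2 is index-dependent, divide through by its running product and sum the resulting differences.


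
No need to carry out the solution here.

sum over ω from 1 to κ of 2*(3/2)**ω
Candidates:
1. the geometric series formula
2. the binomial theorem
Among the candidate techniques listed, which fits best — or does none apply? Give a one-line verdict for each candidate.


Method: the geometric series formula — the ratio of consecutive terms is the constant 3/2, independent of the index — a geometric sum.
- the geometric series formula — a fit — the right tool for this form.
- the binomial theorem: there is no pair of bases whose matched powers would reassemble into a single binomial power.


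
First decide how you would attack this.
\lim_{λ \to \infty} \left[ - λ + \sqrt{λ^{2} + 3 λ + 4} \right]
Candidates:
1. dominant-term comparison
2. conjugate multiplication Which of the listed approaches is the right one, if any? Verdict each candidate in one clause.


Method: conjugate multiplication — an infinity-minus-infinity difference with a surviving radical — multiply by the conjugate to cancel the divergence.
- dominant-term comparison — this limit is not decided by comparing polynomial growth at infinity.
- conjugate multiplication — a fit — the right tool for this form.


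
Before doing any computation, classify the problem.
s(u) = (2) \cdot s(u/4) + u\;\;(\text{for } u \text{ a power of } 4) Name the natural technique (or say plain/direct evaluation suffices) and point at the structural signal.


Diagnosis: the master substitution — treat m = log base 4 of u as the new clock: one recursion step advances m by one while u scales by 4.


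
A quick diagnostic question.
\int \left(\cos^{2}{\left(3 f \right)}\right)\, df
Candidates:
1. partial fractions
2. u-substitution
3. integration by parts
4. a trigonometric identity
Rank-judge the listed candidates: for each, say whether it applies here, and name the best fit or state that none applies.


Diagnosis: a trigonometric identity — \cos^{2}{\left(3 f \right)} is an even power — the power-reduction identity rewrites it into first-degree cosines.
- partial fractions — the expression is not a ratio of polynomials that decomposes further.
- u-substitution — no subexpression of the integrand serves as a whole-integral substitution inner — individual terms may offer their own, but none carries its derivative as a factor of the full integrand; a working change of variable would have to be constructed from outside the expression.
- integration by parts — not the natural route: no polynomial-kernel product appears — a recursive parts reduction of the trigonometric product exists, but the identity rewrite is direct.
- a trigonometric identity: applicable, and directly so.


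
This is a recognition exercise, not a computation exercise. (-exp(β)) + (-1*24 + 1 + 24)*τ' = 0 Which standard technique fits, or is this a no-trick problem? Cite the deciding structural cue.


Verdict: no special technique — solved for the derivative, no τ appears — this is antidifferentiation in β wearing ODE clothing.


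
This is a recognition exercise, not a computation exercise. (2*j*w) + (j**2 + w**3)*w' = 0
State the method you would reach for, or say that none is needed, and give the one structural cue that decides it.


Verdict: the exact-equation method — d/dw of 2*j*w equals d/dj of j**2 + w**3: the form is a total differential of one potential — integrate it exactly.


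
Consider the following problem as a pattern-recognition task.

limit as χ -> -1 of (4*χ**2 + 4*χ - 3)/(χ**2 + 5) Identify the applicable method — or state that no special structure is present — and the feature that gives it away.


Method: no special technique — no vanishing denominator and no indeterminate clash at the point — evaluation is immediate.


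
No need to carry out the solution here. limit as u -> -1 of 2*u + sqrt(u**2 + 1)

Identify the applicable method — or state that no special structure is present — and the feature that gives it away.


Method: no special technique — no vanishing denominator and no indeterminate clash at the point — evaluation is immediate.


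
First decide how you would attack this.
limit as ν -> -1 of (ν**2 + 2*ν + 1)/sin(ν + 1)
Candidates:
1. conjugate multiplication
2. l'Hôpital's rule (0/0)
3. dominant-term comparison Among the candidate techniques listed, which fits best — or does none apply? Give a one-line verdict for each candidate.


Best approach: l'Hôpital's rule (0/0) — numerator and denominator both vanish at -1 — a genuine 0/0 form, which is exactly when l'Hôpital applies. A first-order expansion at the point is an equally standard path; the rule packages it.
- conjugate multiplication: multiplying by a conjugate would not remove any indeterminacy here.
- l'Hôpital's rule (0/0): applicable, and directly so.
- dominant-term comparison: this is not a rational comparison of growth rates at infinity.


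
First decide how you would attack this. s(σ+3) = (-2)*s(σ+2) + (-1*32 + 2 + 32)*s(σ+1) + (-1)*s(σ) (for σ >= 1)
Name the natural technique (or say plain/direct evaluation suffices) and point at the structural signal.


Technique: the characteristic-root method — constant coefficients and linearity mean the ansatz r^σ reduces it to solving the characteristic polynomial.


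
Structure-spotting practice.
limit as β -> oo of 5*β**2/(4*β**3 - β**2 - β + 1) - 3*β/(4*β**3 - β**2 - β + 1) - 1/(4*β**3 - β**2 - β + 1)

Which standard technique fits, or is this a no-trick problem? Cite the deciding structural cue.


Verdict: dominant-term comparison — growth-rate triage: the leading powers of β decide the limit, everything else is noise. Viewed as a single quotient this is an ∞/∞ form — an at-infinity application of l'Hôpital's rule would also resolve it; comparing leading growth reads the answer without differentiating.


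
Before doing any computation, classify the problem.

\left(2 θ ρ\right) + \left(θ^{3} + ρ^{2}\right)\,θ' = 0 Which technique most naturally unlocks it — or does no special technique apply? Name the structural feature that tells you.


Best approach: the exact-equation method — check exactness first: here it holds (2 θ ρ, θ^{3} + ρ^{2} have matching cross partials), so no integrating factor is needed.


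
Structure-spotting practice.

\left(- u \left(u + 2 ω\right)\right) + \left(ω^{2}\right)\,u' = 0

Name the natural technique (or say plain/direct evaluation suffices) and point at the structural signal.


Method: the homogeneous substitution — the slope's numerator and denominator share total degree; set v = u/ω and the equation drops to separable form. A Bernoulli rewrite works here as the equation stands — the homogeneous substitution is the more immediate reading.


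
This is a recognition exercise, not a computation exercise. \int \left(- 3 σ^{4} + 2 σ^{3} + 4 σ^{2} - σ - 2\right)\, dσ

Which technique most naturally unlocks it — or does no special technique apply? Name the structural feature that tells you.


Method: no special technique — scan for structure and find none: constant multiples of powers of σ, integrate directly.


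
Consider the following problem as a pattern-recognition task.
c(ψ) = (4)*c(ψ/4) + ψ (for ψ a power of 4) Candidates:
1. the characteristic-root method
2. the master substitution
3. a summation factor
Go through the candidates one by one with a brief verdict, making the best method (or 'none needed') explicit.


Technique: the master substitution — divide-the-index recursion (ψ/4 inside the call) straightens out once the index is rewritten as 4^m.
- the characteristic-root method: the recursion divides its index rather than shifting it — outside the constant-shift family the root method covers.
- the master substitution: applicable, and directly so.
- a summation factor — a divided-index call is outside the fixed-shift first-order family a summation factor normalizes.


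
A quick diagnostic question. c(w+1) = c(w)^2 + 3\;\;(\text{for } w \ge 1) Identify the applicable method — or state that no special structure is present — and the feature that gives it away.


Best approach: no special technique — this one you iterate or analyze qualitatively: the nonlinearity defeats linear solution methods.


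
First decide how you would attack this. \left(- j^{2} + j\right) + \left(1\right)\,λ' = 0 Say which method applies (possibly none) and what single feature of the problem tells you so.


Verdict: no special technique — with λ absent the equation is not coupled at all: direct integration in j.


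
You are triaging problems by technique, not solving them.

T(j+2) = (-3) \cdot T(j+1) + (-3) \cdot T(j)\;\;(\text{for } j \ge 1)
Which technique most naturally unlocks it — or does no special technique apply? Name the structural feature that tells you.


Method: the characteristic-root method — because shifting j leaves the equation's coefficients unchanged, exponential trials reduce it to algebra.


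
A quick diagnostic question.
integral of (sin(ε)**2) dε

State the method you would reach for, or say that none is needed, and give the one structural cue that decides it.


Method: a trigonometric identity — the even exponent on sin(ε)**2 signals one move: rewrite via cos of the doubled angle.


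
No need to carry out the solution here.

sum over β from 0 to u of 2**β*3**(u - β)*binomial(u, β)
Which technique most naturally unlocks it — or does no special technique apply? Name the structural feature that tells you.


Verdict: the binomial theorem — binomial coefficients against complementary powers of 2 and 3: recognize the binomial expansion and resum.


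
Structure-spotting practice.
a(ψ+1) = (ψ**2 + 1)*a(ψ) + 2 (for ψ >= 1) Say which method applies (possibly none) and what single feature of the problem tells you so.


Method: a summation factor — normalize by the running product of ψ**2 + 1: the left side becomes a difference, and differences sum.


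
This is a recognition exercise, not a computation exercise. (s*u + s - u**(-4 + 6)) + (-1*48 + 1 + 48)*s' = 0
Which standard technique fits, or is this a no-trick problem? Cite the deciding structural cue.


Best approach: a linear integrating factor — linear in the unknown with genuine forcing: multiply through by the exponential of the integrated coefficient and the left side closes into one derivative.


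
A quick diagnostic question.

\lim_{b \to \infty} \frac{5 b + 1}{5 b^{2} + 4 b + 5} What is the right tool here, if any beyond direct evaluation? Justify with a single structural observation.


Diagnosis: dominant-term comparison — divide through by the highest power of b; every lower-order term dies and the dominant terms decide the limit. Differentiating the expression as a single quotient would eventually settle it as well; matching dominant growth settles it immediately.


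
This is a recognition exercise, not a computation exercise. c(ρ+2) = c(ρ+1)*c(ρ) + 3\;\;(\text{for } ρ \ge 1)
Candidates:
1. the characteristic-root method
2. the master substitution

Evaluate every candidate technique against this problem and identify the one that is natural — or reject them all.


Verdict: no special technique — a nonlinear dependence on earlier terms breaks linearity, and with it every superposition-based closed form.
- the characteristic-root method — nonlinearity rules out exponential-mode superposition from the start.
- the master substitution — the recursive argument is a shift of the index, not a fixed fraction of it.


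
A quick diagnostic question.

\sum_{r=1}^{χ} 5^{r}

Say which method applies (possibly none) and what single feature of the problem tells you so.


Best approach: the geometric series formula — each term is 5 times the previous one, so the geometric-series formula applies directly.


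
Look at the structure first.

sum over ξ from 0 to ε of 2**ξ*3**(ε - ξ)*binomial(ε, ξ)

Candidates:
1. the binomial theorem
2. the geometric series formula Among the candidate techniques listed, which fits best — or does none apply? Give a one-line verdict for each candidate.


Technique: the binomial theorem — terms weighting binomial(ε, ξ) against matched powers of 2 and 3 reassemble into (2 + 3)^ε by the binomial theorem.
- the binomial theorem: yes, a natural case for it.
- the geometric series formula — no single multiplier carries one term to the next throughout the sum.


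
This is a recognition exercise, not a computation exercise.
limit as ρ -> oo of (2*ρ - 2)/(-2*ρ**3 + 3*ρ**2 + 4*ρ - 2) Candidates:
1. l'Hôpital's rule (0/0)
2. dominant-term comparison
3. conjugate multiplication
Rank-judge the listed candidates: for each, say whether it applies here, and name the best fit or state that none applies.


Best approach: dominant-term comparison — at large ρ only the top-degree terms survive; compare the leading terms and the limit falls out.
- l'Hôpital's rule (0/0): no 0/0 form appears: written as one quotient, top and bottom both grow without bound, and the ratio is decided by their leading terms.
- dominant-term comparison: yes, a natural case for it.
- conjugate multiplication: no divergent radical difference is present for a conjugate pair to cancel.


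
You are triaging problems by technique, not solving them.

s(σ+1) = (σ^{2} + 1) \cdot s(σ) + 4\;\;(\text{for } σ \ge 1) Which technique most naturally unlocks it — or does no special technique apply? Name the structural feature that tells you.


Diagnosis: a summation factor — normalize by the running product of σ^{2} + 1: the left side becomes a difference, and differences sum.


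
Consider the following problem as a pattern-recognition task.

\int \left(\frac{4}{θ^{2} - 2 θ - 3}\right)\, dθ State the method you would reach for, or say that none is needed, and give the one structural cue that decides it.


Diagnosis: partial fractions — a proper rational integrand whose denominator splits into simpler factors — decompose into partial fractions first.


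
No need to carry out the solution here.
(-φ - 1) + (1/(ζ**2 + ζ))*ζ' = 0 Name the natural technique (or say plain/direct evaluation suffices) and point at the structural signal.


Diagnosis: separation of variables — all dependence on the two variables factors apart, the defining separable shape. A Bernoulli rewrite would carry it as the equation stands — separating the variables needs no rearrangement either.


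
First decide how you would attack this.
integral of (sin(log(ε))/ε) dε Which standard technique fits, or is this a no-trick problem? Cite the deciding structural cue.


Technique: u-substitution — viewed as a product, the integrand is a composition evaluated at log(ε) times (a constant multiple of) that inner expression's derivative, so u = log(ε) makes it elementary.


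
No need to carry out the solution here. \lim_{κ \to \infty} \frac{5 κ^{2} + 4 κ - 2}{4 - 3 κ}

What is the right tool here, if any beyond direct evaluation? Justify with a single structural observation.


Best approach: dominant-term comparison — divide through by the highest power of κ; every lower-order term dies and the dominant terms decide the limit. Differentiating the expression as a single quotient would eventually settle it as well; matching dominant growth settles it immediately.


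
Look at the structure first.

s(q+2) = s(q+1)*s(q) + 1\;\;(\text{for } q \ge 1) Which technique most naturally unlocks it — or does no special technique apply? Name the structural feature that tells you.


Best approach: no special technique — no ansatz, no master substitution, no summation factor survives the nonlinearity here.


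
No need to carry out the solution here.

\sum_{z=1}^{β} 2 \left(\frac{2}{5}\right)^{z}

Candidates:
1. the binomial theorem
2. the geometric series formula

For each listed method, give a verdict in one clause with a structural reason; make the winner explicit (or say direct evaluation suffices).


Diagnosis: the geometric series formula — each term is \frac{2}{5} times the previous one, so the geometric-series formula applies directly.
- the binomial theorem: there is no pair of bases whose matched powers would reassemble into a single binomial power.
- the geometric series formula — yes, a natural case for it.


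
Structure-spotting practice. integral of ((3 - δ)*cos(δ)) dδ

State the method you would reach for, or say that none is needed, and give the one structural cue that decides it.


Best approach: integration by parts — a polynomial 3 - δ against the kernel cos(δ) is the signature bounded-ladder case for integration by parts.


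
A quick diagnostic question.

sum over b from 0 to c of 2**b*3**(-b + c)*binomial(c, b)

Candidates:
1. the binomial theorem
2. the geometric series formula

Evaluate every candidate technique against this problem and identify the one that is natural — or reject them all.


Method: the binomial theorem — the binomial coefficients weight matched powers of 2 and 3, which is exactly the expansion of a binomial power.
- the binomial theorem — applicable, and directly so.
- the geometric series formula: the ratio of consecutive terms depends on the index.


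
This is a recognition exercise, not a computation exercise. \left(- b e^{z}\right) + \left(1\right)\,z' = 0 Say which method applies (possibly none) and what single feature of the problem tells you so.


Technique: separation of variables — the derivative equals a pure function of b (namely b) times a pure function of z (namely e^{z}); divide and integrate each side.


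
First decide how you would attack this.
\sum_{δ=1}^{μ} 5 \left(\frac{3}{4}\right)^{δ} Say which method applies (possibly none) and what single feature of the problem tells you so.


Technique: the geometric series formula — term-over-term division gives \frac{3}{4} every time — index-free ratio, geometric sum formula applies.


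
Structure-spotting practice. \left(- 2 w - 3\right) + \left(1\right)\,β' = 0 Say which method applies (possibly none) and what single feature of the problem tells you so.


Technique: no special technique — solved for the derivative, no β appears — this is antidifferentiation in w wearing ODE clothing.


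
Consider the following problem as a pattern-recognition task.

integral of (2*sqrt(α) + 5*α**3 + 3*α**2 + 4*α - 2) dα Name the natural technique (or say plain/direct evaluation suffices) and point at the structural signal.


Verdict: no special technique — a term-by-term power-rule job in α; no substitution or rearrangement earns its keep here.


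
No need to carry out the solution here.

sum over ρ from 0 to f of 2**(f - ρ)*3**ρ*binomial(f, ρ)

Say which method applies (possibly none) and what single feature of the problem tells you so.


Verdict: the binomial theorem — binomial coefficients against complementary powers of 3 and 2: recognize the binomial expansion and resum.


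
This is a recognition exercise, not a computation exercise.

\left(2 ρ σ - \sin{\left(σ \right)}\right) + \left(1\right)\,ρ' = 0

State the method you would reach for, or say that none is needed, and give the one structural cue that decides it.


Verdict: a linear integrating factor — linear in the unknown with genuine forcing: multiply through by the exponential of the integrated coefficient and the left side closes into one derivative.


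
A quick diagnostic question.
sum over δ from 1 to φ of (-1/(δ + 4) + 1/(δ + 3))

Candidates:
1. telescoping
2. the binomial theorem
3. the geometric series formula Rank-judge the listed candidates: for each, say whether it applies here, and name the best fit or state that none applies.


Diagnosis: telescoping — difference-of-shifts structure (each term adds 1/(δ + 3), then subtracts its one-index-advanced value, which the following term adds back) leaves only the first and last pieces standing.
- telescoping — yes, a natural case for it.
- the binomial theorem: no binomial coefficients pair up with complementary powers here.
- the geometric series formula — there is no constant term-to-term ratio.


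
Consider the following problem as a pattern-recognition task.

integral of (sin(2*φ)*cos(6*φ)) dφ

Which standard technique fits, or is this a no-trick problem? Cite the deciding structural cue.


Method: a trigonometric identity — the product sin(2*φ)*cos(6*φ) converts to a sum of single-frequency sinusoids via the product-to-sum identity.


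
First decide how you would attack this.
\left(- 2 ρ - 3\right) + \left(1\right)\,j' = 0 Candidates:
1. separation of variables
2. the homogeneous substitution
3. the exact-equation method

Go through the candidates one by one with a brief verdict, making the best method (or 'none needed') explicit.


Method: no special technique — the slope is a function of ρ alone, so integrate both sides directly.
- separation of variables — separation is only trivially available — with the unknown absent from the slope this is a direct integration, not a separation problem.
- the homogeneous substitution — the ratio substitution does not collapse this equation.
- the exact-equation method — the unknown never enters the equation — exactness holds emptily, with nothing for the method to add.


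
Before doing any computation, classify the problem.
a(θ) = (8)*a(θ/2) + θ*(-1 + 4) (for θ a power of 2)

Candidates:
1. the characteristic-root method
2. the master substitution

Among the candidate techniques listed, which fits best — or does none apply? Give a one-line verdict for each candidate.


Diagnosis: the master substitution — treat m = log base 2 of θ as the new clock: one recursion step advances m by one while θ scales by 2.
- the characteristic-root method: the recursion divides its index rather than shifting it — outside the constant-shift family the root method covers.
- the master substitution: yes, a natural case for it.


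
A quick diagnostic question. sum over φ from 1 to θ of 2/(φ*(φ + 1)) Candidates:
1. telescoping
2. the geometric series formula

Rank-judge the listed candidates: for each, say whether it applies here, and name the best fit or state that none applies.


Method: telescoping — poles of 2/(φ*(φ + 1)) differ by an integer, the telltale of a telescoping partial-fraction sum.
- telescoping — applicable, and directly so.
- the geometric series formula: the term-to-term ratio changes with the index, so the geometric formula cannot close it.


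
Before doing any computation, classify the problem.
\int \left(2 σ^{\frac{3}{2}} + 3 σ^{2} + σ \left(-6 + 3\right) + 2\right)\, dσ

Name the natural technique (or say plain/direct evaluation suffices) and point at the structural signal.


Verdict: no special technique — every term is a constant multiple of a power of σ; term-wise power-rule integration needs no preliminary transformation.


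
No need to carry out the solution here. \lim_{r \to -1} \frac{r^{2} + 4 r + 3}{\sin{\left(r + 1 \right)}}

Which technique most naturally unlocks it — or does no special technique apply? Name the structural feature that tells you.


Best approach: l'Hôpital's rule (0/0) — the 0/0 form at -1 is the signature situation for l'Hôpital's rule. Known elementary limits would finish this too — the rule just bypasses the case analysis.


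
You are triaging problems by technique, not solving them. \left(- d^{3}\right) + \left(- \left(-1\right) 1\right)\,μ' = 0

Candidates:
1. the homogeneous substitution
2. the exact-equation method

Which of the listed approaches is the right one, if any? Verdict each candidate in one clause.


Verdict: no special technique — solved for the derivative, no μ appears — this is antidifferentiation in d wearing ODE clothing.
- the homogeneous substitution — the ratio substitution does not collapse this equation.
- the exact-equation method — the unknown never enters the equation — exactness holds emptily, with nothing for the method to add.


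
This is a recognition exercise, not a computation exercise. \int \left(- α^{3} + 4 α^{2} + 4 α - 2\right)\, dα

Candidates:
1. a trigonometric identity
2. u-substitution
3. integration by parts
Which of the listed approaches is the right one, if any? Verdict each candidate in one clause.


Method: no special technique — a term-by-term power-rule job in α; no substitution or rearrangement earns its keep here.
- a trigonometric identity — with no trigonometric functions present, identity rewriting has no target.
- u-substitution — any workable substitution here is cosmetic — the integrand is already in directly integrable form.
- integration by parts: parts would only shuffle a directly integrable integrand.


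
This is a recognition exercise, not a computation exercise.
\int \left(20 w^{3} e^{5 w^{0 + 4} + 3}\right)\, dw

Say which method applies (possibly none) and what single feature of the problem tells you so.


Diagnosis: u-substitution — collected, the integrand has one factor that is, up to a constant, the derivative of an inner expression the rest depends on — substitute for that inner expression.


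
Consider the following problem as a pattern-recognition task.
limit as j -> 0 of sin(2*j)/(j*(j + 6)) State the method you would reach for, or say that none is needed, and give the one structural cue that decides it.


Best approach: l'Hôpital's rule (0/0) — numerator and denominator both vanish at 0 — a genuine 0/0 form, which is exactly when l'Hôpital applies. Known elementary limits would finish this too — the rule just bypasses the case analysis.


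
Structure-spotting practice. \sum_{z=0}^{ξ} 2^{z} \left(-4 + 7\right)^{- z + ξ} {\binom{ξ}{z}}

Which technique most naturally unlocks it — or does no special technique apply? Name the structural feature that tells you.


Method: the binomial theorem — {\binom{ξ}{z}} weighting matched powers of 2 and (-4 + 7) is the expanded form of (2 + (-4 + 7))^ξ — fold it back up.


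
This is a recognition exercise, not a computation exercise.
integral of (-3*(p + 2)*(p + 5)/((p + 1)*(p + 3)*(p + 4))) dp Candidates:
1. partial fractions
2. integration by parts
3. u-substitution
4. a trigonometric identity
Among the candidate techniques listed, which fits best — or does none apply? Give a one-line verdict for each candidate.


Best approach: partial fractions — the bottom factors while the top stays lower-degree — split into simple fractions and integrate piece by piece.
- partial fractions — yes — fits the structure here.
- integration by parts — the nonconstant-polynomial-times-standard-kernel pattern (an exp, sine, cosine, or logarithm partner) is absent.
- u-substitution: no subexpression of the integrand serves as a whole-integral substitution inner — individual terms may offer their own, but none carries its derivative as a factor of the full integrand; a working change of variable would have to be constructed from outside the expression.
- a trigonometric identity: no sine or cosine appears, so there is nothing for a trigonometric identity to act on.


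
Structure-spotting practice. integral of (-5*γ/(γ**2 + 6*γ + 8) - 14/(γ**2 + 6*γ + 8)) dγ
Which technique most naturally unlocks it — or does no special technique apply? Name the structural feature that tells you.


Best approach: partial fractions — break γ**2 + 6*γ + 8 into its roots and the integral splits into logarithm-sized bites.


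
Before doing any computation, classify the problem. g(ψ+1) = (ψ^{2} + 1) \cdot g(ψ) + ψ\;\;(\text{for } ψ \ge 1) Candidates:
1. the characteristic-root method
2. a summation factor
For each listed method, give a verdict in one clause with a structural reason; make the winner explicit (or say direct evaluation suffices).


Diagnosis: a summation factor — one step of memory with a weight ψ^{2} + 1 that changes as the index grows — the summation-factor construction is built for this.
- the characteristic-root method — the coefficients vary with the index, breaking the constant-coefficient structure the method needs.
- a summation factor: applicable, and directly so.


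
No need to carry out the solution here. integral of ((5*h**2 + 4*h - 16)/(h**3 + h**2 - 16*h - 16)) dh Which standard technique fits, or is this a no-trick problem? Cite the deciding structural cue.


Technique: partial fractions — h**3 + h**2 - 16*h - 16 splits into linear pieces, so the quotient is a sum of simple fractions — decompose before integrating.


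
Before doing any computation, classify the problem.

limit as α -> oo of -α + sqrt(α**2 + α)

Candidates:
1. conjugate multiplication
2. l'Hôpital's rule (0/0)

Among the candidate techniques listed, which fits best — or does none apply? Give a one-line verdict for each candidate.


Method: conjugate multiplication — sqrt(α**2 + α) and α both blow up, but their difference is tame once the conjugate rationalizes it.
- conjugate multiplication — applies; the problem has the shape this method handles.
- l'Hôpital's rule (0/0) — the expression is a difference driving to ∞ − ∞, not a 0/0 quotient — there is no ratio for the rule to differentiate.


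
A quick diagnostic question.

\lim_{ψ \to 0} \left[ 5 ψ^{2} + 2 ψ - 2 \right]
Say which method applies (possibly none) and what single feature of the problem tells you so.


Verdict: no special technique — the expression is continuous at the evaluation point — substitute directly; no indeterminate form appears.


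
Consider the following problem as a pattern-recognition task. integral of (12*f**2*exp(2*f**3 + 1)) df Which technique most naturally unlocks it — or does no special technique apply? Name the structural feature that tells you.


Technique: u-substitution — set u = 2*f**3 + 1: a constant multiple of its derivative, namely 12*f**2, is present as a factor once the integrand is collected, so the du is sitting there waiting.


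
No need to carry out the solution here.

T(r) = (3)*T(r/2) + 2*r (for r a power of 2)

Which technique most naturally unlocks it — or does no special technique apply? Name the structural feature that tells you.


Technique: the master substitution — the argument shrinks by the factor 2, so measure the index on a logarithmic scale and the recursion becomes a shift.


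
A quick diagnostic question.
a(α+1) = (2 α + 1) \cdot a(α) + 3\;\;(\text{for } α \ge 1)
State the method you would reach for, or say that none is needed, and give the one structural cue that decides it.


Best approach: a summation factor — one-term recursion with variable weight 2 α + 1 is solved by product normalization, not by root-finding.


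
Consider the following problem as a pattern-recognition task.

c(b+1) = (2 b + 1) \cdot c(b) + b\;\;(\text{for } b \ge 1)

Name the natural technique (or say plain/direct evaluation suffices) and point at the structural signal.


Diagnosis: a summation factor — first-order, linear, moving coefficient 2 b + 1: the discrete analogue of an integrating factor handles it.


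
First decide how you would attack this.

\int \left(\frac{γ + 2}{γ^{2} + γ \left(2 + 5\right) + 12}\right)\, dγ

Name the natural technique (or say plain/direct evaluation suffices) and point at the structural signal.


Best approach: partial fractions — a proper rational integrand whose denominator splits into simpler factors — decompose into partial fractions first.


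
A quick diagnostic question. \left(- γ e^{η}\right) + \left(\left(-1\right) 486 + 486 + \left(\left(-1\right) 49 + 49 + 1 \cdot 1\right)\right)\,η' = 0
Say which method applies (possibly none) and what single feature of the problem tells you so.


Technique: separation of variables — one side of the product carries the independent variable, the other the unknown — the textbook separation shape.


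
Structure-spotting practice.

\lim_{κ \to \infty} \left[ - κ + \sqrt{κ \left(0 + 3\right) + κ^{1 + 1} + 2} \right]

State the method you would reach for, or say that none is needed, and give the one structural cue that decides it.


Diagnosis: conjugate multiplication — an infinity-minus-infinity difference with a surviving radical — multiply by the conjugate to cancel the divergence.


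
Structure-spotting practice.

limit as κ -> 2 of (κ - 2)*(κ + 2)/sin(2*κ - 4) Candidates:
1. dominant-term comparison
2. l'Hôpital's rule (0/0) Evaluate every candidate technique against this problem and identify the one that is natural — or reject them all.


Best approach: l'Hôpital's rule (0/0) — the 0/0 form at 2 is the signature situation for l'Hôpital's rule. The standard small-argument limits would also carry it; the rule is the systematic route.
- dominant-term comparison: this limit is not decided by comparing leading-term growth at infinity.
- l'Hôpital's rule (0/0): applies; the problem has the shape this method handles.


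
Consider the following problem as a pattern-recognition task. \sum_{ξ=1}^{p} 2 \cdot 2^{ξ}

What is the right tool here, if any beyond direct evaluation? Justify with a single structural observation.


Verdict: the geometric series formula — the ratio of consecutive terms is the constant 2, independent of the index — a geometric sum.


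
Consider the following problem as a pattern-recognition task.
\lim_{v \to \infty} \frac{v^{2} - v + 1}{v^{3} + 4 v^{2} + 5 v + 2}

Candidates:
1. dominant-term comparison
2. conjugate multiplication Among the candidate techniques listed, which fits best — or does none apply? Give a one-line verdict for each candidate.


Best approach: dominant-term comparison — as v grows, only the highest-degree terms matter — compare leading terms and read the limit off.
- dominant-term comparison: applies; the problem has the shape this method handles.
- conjugate multiplication — multiplying by a conjugate would not remove any indeterminacy here.
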